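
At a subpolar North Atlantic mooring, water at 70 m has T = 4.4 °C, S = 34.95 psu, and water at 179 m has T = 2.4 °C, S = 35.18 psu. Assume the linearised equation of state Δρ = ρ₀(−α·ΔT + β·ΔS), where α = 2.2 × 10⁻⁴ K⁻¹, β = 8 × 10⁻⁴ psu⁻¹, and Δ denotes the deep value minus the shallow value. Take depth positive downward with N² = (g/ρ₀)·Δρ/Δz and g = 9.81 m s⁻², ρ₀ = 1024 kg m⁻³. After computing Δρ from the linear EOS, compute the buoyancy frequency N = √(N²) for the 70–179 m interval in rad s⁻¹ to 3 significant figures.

ΔT = -2.0 K, ΔS = +0.23 psu (deep − shallow).
Δρ/ρ₀ = −αΔT + βΔS = 4.40 × 10⁻⁴ + 1.84 × 10⁻⁴ = 6.24 × 10⁻⁴, so Δρ ≈ 0.6390 kg m⁻³.
N² = (g/ρ₀)·Δρ/Δz = g·(Δρ/ρ₀)/Δz = 9.81 × 6.24 × 10⁻⁴ / 109 = 5.6160 × 10⁻⁵ s⁻².
N = √(5.6160 × 10⁻⁵) = 7.4940 × 10⁻³ rad s⁻¹ ≈ 7.49 × 10⁻³ rad s⁻¹.

7.49 × 10⁻³ rad s⁻¹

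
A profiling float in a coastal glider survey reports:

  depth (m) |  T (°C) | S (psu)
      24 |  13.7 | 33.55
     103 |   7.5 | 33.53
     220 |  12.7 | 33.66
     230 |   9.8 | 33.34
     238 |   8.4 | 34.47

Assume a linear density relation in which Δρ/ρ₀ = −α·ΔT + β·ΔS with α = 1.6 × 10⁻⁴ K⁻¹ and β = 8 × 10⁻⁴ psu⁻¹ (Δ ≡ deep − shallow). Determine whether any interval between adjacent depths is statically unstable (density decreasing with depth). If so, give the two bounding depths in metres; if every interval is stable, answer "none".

103–220 m

Evaluate Δρ/ρ₀ = −αΔT + βΔS across each adjacent pair:
  24–103 m: −αΔT+βΔS = −(1.6 × 10⁻⁴)(-6.2)+(8 × 10⁻⁴)(-0.02) = 9.8 × 10⁻⁴ → stable
  103–220 m: −αΔT+βΔS = −(1.6 × 10⁻⁴)(+5.2)+(8 × 10⁻⁴)(+0.13) = -7.3 × 10⁻⁴ → UNSTABLE
  220–230 m: −αΔT+βΔS = −(1.6 × 10⁻⁴)(-2.9)+(8 × 10⁻⁴)(-0.32) = 2.1 × 10⁻⁴ → stable
  230–238 m: −αΔT+βΔS = −(1.6 × 10⁻⁴)(-1.4)+(8 × 10⁻⁴)(+1.13) = 1.1 × 10⁻³ → stable
The 103–220 m interval has Δρ < 0: lighter water underlies denser water.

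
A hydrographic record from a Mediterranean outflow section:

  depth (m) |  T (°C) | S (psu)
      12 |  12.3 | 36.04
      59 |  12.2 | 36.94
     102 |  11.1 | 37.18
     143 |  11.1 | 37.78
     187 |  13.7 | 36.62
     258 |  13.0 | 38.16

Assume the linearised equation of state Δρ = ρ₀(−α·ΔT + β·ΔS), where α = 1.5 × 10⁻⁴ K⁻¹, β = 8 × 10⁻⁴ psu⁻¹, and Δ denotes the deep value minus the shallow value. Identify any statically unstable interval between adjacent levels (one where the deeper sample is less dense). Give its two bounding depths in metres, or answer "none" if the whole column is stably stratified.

143–187 m

Evaluate Δρ/ρ₀ = −αΔT + βΔS across each adjacent pair:
  12–59 m: −αΔT+βΔS = −(1.5 × 10⁻⁴)(-0.1)+(8 × 10⁻⁴)(+0.90) = 7.4 × 10⁻⁴ → stable
  59–102 m: −αΔT+βΔS = −(1.5 × 10⁻⁴)(-1.1)+(8 × 10⁻⁴)(+0.24) = 3.6 × 10⁻⁴ → stable
  102–143 m: −αΔT+βΔS = −(1.5 × 10⁻⁴)(+0.0)+(8 × 10⁻⁴)(+0.60) = 4.8 × 10⁻⁴ → stable
  143–187 m: −αΔT+βΔS = −(1.5 × 10⁻⁴)(+2.6)+(8 × 10⁻⁴)(-1.16) = -1.3 × 10⁻³ → UNSTABLE
  187–258 m: −αΔT+βΔS = −(1.5 × 10⁻⁴)(-0.7)+(8 × 10⁻⁴)(+1.54) = 1.3 × 10⁻³ → stable
The 143–187 m interval has Δρ < 0: lighter water underlies denser water.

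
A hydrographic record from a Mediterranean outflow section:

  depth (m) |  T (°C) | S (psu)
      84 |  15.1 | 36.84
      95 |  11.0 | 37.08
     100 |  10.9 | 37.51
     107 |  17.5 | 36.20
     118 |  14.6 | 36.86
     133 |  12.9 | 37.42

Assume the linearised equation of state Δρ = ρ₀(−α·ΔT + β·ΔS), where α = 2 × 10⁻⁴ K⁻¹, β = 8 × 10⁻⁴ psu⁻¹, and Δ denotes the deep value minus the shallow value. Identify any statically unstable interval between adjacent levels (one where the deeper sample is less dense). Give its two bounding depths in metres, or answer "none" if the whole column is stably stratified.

Evaluate Δρ/ρ₀ = −αΔT + βΔS across each adjacent pair:
  84–95 m: −αΔT+βΔS = −(2 × 10⁻⁴)(-4.1)+(8 × 10⁻⁴)(+0.24) = 1.0 × 10⁻³ → stable
  95–100 m: −αΔT+βΔS = −(2 × 10⁻⁴)(-0.1)+(8 × 10⁻⁴)(+0.43) = 3.6 × 10⁻⁴ → stable
  100–107 m: −αΔT+βΔS = −(2 × 10⁻⁴)(+6.6)+(8 × 10⁻⁴)(-1.31) = -2.4 × 10⁻³ → UNSTABLE
  107–118 m: −αΔT+βΔS = −(2 × 10⁻⁴)(-2.9)+(8 × 10⁻⁴)(+0.66) = 1.1 × 10⁻³ → stable
  118–133 m: −αΔT+βΔS = −(2 × 10⁻⁴)(-1.7)+(8 × 10⁻⁴)(+0.56) = 7.9 × 10⁻⁴ → stable
The 100–107 m interval has Δρ < 0: lighter water underlies denser water.

100–107 m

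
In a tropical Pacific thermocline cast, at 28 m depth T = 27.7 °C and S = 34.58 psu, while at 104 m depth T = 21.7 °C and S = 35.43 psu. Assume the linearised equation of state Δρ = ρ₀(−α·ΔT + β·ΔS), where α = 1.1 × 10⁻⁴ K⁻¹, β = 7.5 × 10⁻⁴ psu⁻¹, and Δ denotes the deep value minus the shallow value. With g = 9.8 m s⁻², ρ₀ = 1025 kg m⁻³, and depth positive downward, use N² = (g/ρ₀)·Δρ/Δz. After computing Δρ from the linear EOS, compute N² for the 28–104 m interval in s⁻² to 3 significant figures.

1.67 × 10⁻⁴ s⁻²

ΔT = -6.0 K, ΔS = +0.85 psu (deep − shallow).
Δρ/ρ₀ = −αΔT + βΔS = 6.60 × 10⁻⁴ + 6.375 × 10⁻⁴ = 1.2975 × 10⁻³, so Δρ ≈ 1.330 kg m⁻³.
N² = (g/ρ₀)·Δρ/Δz = g·(Δρ/ρ₀)/Δz = 9.8 × 1.2975 × 10⁻³ / 76 = 1.6731 × 10⁻⁴ s⁻² ≈ 1.67 × 10⁻⁴ s⁻².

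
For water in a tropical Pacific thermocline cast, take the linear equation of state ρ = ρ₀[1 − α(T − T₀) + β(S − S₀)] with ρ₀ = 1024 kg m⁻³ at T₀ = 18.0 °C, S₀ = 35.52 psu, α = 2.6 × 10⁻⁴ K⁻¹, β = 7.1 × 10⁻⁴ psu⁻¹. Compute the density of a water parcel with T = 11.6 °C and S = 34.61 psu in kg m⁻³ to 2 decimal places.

1025.04 kg m⁻³

T − T₀ = -6.4 K, S − S₀ = -0.91 psu.
Bracket = 1 − α·(-6.4) + β·(-0.91) = 1 + (1.0179 × 10⁻³) = 1.0010179.
ρ = 1024 × 1.0010179 = 1025.04 kg m⁻³.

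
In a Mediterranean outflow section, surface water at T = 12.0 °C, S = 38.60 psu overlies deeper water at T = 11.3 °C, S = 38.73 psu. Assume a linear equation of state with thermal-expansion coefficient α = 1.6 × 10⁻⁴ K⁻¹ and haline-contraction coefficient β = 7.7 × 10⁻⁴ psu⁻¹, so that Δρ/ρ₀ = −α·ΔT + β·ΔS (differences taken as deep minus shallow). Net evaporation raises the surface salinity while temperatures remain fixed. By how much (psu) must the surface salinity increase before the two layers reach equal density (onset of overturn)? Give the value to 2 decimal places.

Neutral buoyancy requires −α(T_deep − T_surf) + β(S_deep − S_surf′) = 0.
S_surf′ = S_deep − (α/β)·ΔT = 38.73 − (1.6 × 10⁻⁴/7.7 × 10⁻⁴)·(-0.7) = 38.8755 psu.
Increase required: 38.8755 − 38.60 = 0.2755 psu.

0.28 psu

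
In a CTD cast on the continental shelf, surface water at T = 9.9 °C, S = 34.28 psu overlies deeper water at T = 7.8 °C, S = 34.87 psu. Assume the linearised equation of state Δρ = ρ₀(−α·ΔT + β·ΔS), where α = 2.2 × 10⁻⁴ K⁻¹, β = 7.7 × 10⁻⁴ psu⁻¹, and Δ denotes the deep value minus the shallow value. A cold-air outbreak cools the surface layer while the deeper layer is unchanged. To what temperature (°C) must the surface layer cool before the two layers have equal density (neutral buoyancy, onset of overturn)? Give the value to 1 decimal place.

Neutral buoyancy requires Δρ = 0, i.e. −α(T_deep − T_surf′) + β(S_deep − S_surf) = 0.
T_surf′ = T_deep − (β/α)·ΔS = 7.8 − (7.7 × 10⁻⁴/2.2 × 10⁻⁴)·(+0.59) = 5.735 °C.
Cooling required: 9.9 − (5.735) = 4.165 °C.

5.7 °C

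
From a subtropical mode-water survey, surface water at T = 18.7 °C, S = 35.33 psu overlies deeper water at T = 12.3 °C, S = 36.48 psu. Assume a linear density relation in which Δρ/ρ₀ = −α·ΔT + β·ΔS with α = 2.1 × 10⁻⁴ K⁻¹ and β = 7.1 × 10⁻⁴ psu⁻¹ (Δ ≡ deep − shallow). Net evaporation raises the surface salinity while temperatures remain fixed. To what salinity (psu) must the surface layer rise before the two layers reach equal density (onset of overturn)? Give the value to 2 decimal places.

38.37 psu

Neutral buoyancy requires −α(T_deep − T_surf) + β(S_deep − S_surf′) = 0.
S_surf′ = S_deep − (α/β)·ΔT = 36.48 − (2.1 × 10⁻⁴/7.1 × 10⁻⁴)·(-6.4) = 38.3730 psu.
Increase required: 38.3730 − 35.33 = 3.0430 psu.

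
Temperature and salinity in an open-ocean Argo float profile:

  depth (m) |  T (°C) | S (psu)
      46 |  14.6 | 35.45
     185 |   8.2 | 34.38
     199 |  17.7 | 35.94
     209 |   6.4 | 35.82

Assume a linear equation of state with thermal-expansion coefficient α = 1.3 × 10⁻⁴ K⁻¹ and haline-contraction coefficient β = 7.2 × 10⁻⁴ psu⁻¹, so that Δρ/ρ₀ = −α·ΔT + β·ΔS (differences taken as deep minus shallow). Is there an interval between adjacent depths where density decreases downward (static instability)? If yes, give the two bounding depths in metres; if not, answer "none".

185–199 m

Evaluate Δρ/ρ₀ = −αΔT + βΔS across each adjacent pair:
  46–185 m: −αΔT+βΔS = −(1.3 × 10⁻⁴)(-6.4)+(7.2 × 10⁻⁴)(-1.07) = 6.2 × 10⁻⁵ → stable
  185–199 m: −αΔT+βΔS = −(1.3 × 10⁻⁴)(+9.5)+(7.2 × 10⁻⁴)(+1.56) = -1.1 × 10⁻⁴ → UNSTABLE
  199–209 m: −αΔT+βΔS = −(1.3 × 10⁻⁴)(-11.3)+(7.2 × 10⁻⁴)(-0.12) = 1.4 × 10⁻³ → stable
The 185–199 m interval has Δρ < 0: lighter water underlies denser water.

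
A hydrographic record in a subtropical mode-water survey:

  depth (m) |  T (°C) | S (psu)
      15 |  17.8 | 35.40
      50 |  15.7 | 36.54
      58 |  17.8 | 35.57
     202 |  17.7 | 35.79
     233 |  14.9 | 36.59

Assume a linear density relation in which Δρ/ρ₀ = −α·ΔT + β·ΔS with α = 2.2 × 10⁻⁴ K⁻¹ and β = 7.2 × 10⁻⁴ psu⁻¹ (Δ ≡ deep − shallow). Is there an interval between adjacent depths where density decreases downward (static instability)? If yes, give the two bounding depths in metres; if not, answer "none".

50–58 m

Evaluate Δρ/ρ₀ = −αΔT + βΔS across each adjacent pair:
  15–50 m: −αΔT+βΔS = −(2.2 × 10⁻⁴)(-2.1)+(7.2 × 10⁻⁴)(+1.14) = 1.3 × 10⁻³ → stable
  50–58 m: −αΔT+βΔS = −(2.2 × 10⁻⁴)(+2.1)+(7.2 × 10⁻⁴)(-0.97) = -1.2 × 10⁻³ → UNSTABLE
  58–202 m: −αΔT+βΔS = −(2.2 × 10⁻⁴)(-0.1)+(7.2 × 10⁻⁴)(+0.22) = 1.8 × 10⁻⁴ → stable
  202–233 m: −αΔT+βΔS = −(2.2 × 10⁻⁴)(-2.8)+(7.2 × 10⁻⁴)(+0.80) = 1.2 × 10⁻³ → stable
The 50–58 m interval has Δρ < 0: lighter water underlies denser water.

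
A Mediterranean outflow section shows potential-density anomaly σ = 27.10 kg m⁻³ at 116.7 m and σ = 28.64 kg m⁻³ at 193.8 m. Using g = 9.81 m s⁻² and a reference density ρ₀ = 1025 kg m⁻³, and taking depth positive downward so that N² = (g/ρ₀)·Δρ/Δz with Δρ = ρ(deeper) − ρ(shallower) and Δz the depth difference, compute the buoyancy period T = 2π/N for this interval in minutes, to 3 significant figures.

Δρ = 1028.64 − 1027.10 = 1.54 kg m⁻³ over Δz = 193.8 − 116.7 = 77.1 m.
N² = (9.81/1025) × (1.54/77.1) = 1.9117 × 10⁻⁴ s⁻².
N = √(1.9117 × 10⁻⁴) = 0.013826 rad s⁻¹, so T = 2π/N = 454.45 s = 7.5742 min ≈ 7.57 min.

7.57 min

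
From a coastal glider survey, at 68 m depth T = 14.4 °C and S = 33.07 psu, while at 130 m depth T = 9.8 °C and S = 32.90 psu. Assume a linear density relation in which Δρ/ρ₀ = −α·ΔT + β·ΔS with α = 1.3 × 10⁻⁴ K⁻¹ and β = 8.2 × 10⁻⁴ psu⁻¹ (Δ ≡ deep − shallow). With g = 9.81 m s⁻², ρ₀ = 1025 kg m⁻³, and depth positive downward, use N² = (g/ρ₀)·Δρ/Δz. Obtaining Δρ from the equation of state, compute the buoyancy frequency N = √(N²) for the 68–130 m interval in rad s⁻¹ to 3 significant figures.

8.52 × 10⁻³ rad s⁻¹

ΔT = -4.6 K, ΔS = -0.17 psu (deep − shallow).
Δρ/ρ₀ = −αΔT + βΔS = 5.98 × 10⁻⁴ − 1.394 × 10⁻⁴ = 4.586 × 10⁻⁴, so Δρ ≈ 0.4701 kg m⁻³.
N² = (g/ρ₀)·Δρ/Δz = g·(Δρ/ρ₀)/Δz = 9.81 × 4.586 × 10⁻⁴ / 62 = 7.2562 × 10⁻⁵ s⁻².
N = √(7.2562 × 10⁻⁵) = 8.5183 × 10⁻³ rad s⁻¹ ≈ 8.52 × 10⁻³ rad s⁻¹.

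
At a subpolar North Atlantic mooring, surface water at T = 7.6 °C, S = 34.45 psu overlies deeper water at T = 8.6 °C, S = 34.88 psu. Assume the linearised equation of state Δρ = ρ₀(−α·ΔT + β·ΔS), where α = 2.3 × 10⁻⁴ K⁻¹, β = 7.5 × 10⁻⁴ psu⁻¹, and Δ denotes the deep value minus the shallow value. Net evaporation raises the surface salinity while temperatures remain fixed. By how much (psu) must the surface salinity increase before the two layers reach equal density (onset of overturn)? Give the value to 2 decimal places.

0.12 psu

Neutral buoyancy requires −α(T_deep − T_surf) + β(S_deep − S_surf′) = 0.
S_surf′ = S_deep − (α/β)·ΔT = 34.88 − (2.3 × 10⁻⁴/7.5 × 10⁻⁴)·(+1.0) = 34.5733 psu.
Increase required: 34.5733 − 34.45 = 0.1233 psu.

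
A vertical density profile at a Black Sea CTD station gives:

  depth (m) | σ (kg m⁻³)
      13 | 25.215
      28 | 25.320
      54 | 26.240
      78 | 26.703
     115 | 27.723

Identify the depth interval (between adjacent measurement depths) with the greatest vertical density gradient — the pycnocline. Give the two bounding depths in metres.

28–54 m

Compute the density gradient over each adjacent pair:
  13–28 m: Δρ/Δz = 0.105/15 = 7.0 × 10⁻³ kg m⁻⁴
  28–54 m: Δρ/Δz = 0.920/26 = 0.035 kg m⁻⁴
  54–78 m: Δρ/Δz = 0.463/24 = 0.019 kg m⁻⁴
  78–115 m: Δρ/Δz = 1.020/37 = 0.028 kg m⁻⁴
The largest gradient is in the 28–54 m interval — the pycnocline.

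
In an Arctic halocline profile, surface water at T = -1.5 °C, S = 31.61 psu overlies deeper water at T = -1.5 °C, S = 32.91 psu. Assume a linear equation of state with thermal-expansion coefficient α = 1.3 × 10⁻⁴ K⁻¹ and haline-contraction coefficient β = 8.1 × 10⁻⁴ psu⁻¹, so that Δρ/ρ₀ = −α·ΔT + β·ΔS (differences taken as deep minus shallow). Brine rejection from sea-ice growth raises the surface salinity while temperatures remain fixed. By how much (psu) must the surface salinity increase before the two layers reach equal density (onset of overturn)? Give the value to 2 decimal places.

Neutral buoyancy requires −α(T_deep − T_surf) + β(S_deep − S_surf′) = 0.
S_surf′ = S_deep − (α/β)·ΔT = 32.91 − (1.3 × 10⁻⁴/8.1 × 10⁻⁴)·(+0.0) = 32.9100 psu.
Increase required: 32.9100 − 31.61 = 1.3000 psu.

1.30 psu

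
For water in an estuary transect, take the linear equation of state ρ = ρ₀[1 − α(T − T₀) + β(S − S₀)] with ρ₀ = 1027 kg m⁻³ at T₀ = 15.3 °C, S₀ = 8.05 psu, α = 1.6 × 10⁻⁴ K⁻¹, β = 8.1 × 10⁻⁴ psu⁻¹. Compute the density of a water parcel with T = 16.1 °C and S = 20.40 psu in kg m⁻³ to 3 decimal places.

T − T₀ = +0.8 K, S − S₀ = +12.35 psu.
Bracket = 1 − α·(+0.8) + β·(+12.35) = 1 + (9.8755 × 10⁻³) = 1.0098755.
ρ = 1027 × 1.0098755 = 1037.142 kg m⁻³.

1037.142 kg m⁻³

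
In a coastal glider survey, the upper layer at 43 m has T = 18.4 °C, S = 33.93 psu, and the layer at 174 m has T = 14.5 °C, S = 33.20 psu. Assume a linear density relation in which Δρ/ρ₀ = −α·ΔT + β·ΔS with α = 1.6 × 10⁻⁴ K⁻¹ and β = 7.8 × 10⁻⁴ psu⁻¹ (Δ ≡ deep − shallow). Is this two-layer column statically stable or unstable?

ΔT = 14.5 − 18.4 = -3.9 K and ΔS = 33.20 − 33.93 = -0.73 psu (deep − shallow).
−αΔT = 6.24 × 10⁻⁴; βΔS = -5.694 × 10⁻⁴; sum Δρ/ρ₀ = 5.46 × 10⁻⁵.
Δρ/ρ₀ > 0, so Δρ > 0: deeper water is denser → statically stable.

stable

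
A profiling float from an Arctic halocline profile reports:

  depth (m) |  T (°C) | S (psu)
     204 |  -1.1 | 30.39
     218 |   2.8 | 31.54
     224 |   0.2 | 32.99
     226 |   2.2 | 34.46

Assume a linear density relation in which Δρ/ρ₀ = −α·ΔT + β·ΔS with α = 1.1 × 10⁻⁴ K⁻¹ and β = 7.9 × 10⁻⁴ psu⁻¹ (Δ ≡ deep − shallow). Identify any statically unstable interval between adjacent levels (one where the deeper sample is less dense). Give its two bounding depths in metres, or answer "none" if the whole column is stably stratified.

none

Evaluate Δρ/ρ₀ = −αΔT + βΔS across each adjacent pair:
  204–218 m: −αΔT+βΔS = −(1.1 × 10⁻⁴)(+3.9)+(7.9 × 10⁻⁴)(+1.15) = 4.8 × 10⁻⁴ → stable
  218–224 m: −αΔT+βΔS = −(1.1 × 10⁻⁴)(-2.6)+(7.9 × 10⁻⁴)(+1.45) = 1.4 × 10⁻³ → stable
  224–226 m: −αΔT+βΔS = −(1.1 × 10⁻⁴)(+2.0)+(7.9 × 10⁻⁴)(+1.47) = 9.4 × 10⁻⁴ → stable
Every interval has Δρ > 0: the column is stably stratified throughout.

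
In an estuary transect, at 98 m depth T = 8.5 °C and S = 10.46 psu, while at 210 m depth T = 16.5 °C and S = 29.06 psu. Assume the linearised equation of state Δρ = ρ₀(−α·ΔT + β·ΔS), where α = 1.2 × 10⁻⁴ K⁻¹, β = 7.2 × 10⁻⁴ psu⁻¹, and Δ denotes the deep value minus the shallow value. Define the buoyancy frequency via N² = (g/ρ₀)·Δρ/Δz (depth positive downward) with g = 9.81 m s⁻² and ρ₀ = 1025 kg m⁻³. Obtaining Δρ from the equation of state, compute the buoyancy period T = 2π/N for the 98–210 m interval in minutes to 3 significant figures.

3.17 min

ΔT = +8.0 K, ΔS = +18.60 psu (deep − shallow).
Δρ/ρ₀ = −αΔT + βΔS = -9.60 × 10⁻⁴ + 0.013392 = 0.012432, so Δρ ≈ 12.74 kg m⁻³.
N² = (g/ρ₀)·Δρ/Δz = g·(Δρ/ρ₀)/Δz = 9.81 × 0.012432 / 112 = 1.0889 × 10⁻³ s⁻².
N = √(1.0889 × 10⁻³) = 0.032998 rad s⁻¹ → T = 2π/N = 190.41 s = 3.1735 min ≈ 3.17 min.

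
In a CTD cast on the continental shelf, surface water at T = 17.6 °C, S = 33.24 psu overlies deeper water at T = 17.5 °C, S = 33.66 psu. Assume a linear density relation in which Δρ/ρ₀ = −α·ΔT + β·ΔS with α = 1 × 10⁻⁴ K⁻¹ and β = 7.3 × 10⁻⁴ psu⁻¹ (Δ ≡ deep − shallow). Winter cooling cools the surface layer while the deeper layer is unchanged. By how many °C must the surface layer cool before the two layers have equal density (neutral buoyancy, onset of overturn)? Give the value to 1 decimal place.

3.2 °C

Neutral buoyancy requires Δρ = 0, i.e. −α(T_deep − T_surf′) + β(S_deep − S_surf) = 0.
T_surf′ = T_deep − (β/α)·ΔS = 17.5 − (7.3 × 10⁻⁴/1 × 10⁻⁴)·(+0.42) = 14.434 °C.
Cooling required: 17.6 − (14.434) = 3.166 °C.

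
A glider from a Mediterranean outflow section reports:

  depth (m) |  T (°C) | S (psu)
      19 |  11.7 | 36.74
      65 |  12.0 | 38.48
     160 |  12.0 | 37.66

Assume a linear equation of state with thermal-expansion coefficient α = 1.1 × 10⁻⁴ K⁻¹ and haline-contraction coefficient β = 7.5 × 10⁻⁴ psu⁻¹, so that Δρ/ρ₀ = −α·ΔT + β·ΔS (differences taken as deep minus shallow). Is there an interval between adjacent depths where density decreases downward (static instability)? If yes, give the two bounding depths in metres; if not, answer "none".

65–160 m

Evaluate Δρ/ρ₀ = −αΔT + βΔS across each adjacent pair:
  19–65 m: −αΔT+βΔS = −(1.1 × 10⁻⁴)(+0.3)+(7.5 × 10⁻⁴)(+1.74) = 1.3 × 10⁻³ → stable
  65–160 m: −αΔT+βΔS = −(1.1 × 10⁻⁴)(+0.0)+(7.5 × 10⁻⁴)(-0.82) = -6.1 × 10⁻⁴ → UNSTABLE
The 65–160 m interval has Δρ < 0: lighter water underlies denser water.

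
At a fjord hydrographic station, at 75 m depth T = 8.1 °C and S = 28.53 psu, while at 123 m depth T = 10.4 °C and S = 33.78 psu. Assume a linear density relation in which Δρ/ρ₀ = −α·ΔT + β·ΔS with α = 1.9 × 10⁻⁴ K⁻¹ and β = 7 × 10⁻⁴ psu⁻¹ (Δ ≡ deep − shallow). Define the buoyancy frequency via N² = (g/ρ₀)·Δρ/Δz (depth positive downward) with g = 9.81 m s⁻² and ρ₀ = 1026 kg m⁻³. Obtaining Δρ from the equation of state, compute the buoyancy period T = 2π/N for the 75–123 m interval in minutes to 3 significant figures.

ΔT = +2.3 K, ΔS = +5.25 psu (deep − shallow).
Δρ/ρ₀ = −αΔT + βΔS = -4.37 × 10⁻⁴ + 3.675 × 10⁻³ = 3.238 × 10⁻³, so Δρ ≈ 3.322 kg m⁻³.
N² = (g/ρ₀)·Δρ/Δz = g·(Δρ/ρ₀)/Δz = 9.81 × 3.238 × 10⁻³ / 48 = 6.6177 × 10⁻⁴ s⁻².
N = √(6.6177 × 10⁻⁴) = 0.025725 rad s⁻¹ → T = 2π/N = 244.24 s = 4.0707 min ≈ 4.07 min.

4.07 min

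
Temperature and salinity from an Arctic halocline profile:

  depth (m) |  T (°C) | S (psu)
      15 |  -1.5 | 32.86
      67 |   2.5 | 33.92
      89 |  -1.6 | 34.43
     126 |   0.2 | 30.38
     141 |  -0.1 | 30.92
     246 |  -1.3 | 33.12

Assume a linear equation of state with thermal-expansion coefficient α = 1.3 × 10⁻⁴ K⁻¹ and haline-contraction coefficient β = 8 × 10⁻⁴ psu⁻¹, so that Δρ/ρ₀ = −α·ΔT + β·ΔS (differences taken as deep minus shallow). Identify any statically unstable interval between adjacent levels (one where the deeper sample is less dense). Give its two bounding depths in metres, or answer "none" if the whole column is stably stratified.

Evaluate Δρ/ρ₀ = −αΔT + βΔS across each adjacent pair:
  15–67 m: −αΔT+βΔS = −(1.3 × 10⁻⁴)(+4.0)+(8 × 10⁻⁴)(+1.06) = 3.3 × 10⁻⁴ → stable
  67–89 m: −αΔT+βΔS = −(1.3 × 10⁻⁴)(-4.1)+(8 × 10⁻⁴)(+0.51) = 9.4 × 10⁻⁴ → stable
  89–126 m: −αΔT+βΔS = −(1.3 × 10⁻⁴)(+1.8)+(8 × 10⁻⁴)(-4.05) = -3.5 × 10⁻³ → UNSTABLE
  126–141 m: −αΔT+βΔS = −(1.3 × 10⁻⁴)(-0.3)+(8 × 10⁻⁴)(+0.54) = 4.7 × 10⁻⁴ → stable
  141–246 m: −αΔT+βΔS = −(1.3 × 10⁻⁴)(-1.2)+(8 × 10⁻⁴)(+2.20) = 1.9 × 10⁻³ → stable
The 89–126 m interval has Δρ < 0: lighter water underlies denser water.

89–126 m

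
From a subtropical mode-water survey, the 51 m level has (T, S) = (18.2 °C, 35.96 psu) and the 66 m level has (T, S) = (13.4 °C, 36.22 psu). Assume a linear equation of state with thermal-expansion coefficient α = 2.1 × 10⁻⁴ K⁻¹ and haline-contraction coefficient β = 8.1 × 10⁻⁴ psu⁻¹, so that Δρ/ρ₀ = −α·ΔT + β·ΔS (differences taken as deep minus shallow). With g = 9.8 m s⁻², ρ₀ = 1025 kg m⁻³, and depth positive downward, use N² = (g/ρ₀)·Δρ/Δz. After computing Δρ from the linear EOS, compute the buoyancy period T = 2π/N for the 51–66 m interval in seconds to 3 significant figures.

223 s

ΔT = -4.8 K, ΔS = +0.26 psu (deep − shallow).
Δρ/ρ₀ = −αΔT + βΔS = 1.008 × 10⁻³ + 2.106 × 10⁻⁴ = 1.2186 × 10⁻³, so Δρ ≈ 1.249 kg m⁻³.
N² = (g/ρ₀)·Δρ/Δz = g·(Δρ/ρ₀)/Δz = 9.8 × 1.2186 × 10⁻³ / 15 = 7.9615 × 10⁻⁴ s⁻².
N = √(7.9615 × 10⁻⁴) = 0.028216 rad s⁻¹ → T = 2π/N = 222.68 s ≈ 223 s.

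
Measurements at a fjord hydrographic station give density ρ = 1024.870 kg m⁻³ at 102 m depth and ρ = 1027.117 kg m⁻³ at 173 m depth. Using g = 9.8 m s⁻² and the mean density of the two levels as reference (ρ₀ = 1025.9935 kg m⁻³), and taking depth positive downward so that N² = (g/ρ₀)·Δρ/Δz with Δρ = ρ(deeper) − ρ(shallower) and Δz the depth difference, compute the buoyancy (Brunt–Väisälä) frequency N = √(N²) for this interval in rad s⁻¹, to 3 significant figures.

0.0174 rad s⁻¹

Δρ = 1027.117 − 1024.870 = 2.247 kg m⁻³ over Δz = 173 − 102 = 71 m.
N² = (9.8/1025.9935) × (2.247/71) = 3.0229 × 10⁻⁴ s⁻².
N = √(3.0229 × 10⁻⁴) = 0.017386 rad s⁻¹ ≈ 0.0174 rad s⁻¹.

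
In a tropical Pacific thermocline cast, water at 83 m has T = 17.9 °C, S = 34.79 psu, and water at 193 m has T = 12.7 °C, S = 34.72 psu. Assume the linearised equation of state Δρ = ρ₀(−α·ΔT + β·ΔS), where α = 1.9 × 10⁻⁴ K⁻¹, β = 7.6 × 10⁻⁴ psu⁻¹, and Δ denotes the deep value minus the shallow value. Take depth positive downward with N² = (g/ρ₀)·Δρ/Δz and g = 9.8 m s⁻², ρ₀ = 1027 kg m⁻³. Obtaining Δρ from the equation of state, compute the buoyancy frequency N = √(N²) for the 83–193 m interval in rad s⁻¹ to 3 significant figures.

9.13 × 10⁻³ rad s⁻¹

ΔT = -5.2 K, ΔS = -0.07 psu (deep − shallow).
Δρ/ρ₀ = −αΔT + βΔS = 9.88 × 10⁻⁴ − 5.32 × 10⁻⁵ = 9.348 × 10⁻⁴, so Δρ ≈ 0.9600 kg m⁻³.
N² = (g/ρ₀)·Δρ/Δz = g·(Δρ/ρ₀)/Δz = 9.8 × 9.348 × 10⁻⁴ / 110 = 8.3282 × 10⁻⁵ s⁻².
N = √(8.3282 × 10⁻⁵) = 9.1259 × 10⁻³ rad s⁻¹ ≈ 9.13 × 10⁻³ rad s⁻¹.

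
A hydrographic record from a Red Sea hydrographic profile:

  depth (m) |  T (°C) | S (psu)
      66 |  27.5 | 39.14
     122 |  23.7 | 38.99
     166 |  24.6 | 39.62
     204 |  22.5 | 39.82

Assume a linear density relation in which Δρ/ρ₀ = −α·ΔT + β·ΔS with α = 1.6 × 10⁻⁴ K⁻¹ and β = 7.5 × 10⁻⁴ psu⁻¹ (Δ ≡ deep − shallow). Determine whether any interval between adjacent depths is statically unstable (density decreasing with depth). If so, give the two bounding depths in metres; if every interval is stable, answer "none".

none

Evaluate Δρ/ρ₀ = −αΔT + βΔS across each adjacent pair:
  66–122 m: −αΔT+βΔS = −(1.6 × 10⁻⁴)(-3.8)+(7.5 × 10⁻⁴)(-0.15) = 5.0 × 10⁻⁴ → stable
  122–166 m: −αΔT+βΔS = −(1.6 × 10⁻⁴)(+0.9)+(7.5 × 10⁻⁴)(+0.63) = 3.3 × 10⁻⁴ → stable
  166–204 m: −αΔT+βΔS = −(1.6 × 10⁻⁴)(-2.1)+(7.5 × 10⁻⁴)(+0.20) = 4.9 × 10⁻⁴ → stable
Every interval has Δρ > 0: the column is stably stratified throughout.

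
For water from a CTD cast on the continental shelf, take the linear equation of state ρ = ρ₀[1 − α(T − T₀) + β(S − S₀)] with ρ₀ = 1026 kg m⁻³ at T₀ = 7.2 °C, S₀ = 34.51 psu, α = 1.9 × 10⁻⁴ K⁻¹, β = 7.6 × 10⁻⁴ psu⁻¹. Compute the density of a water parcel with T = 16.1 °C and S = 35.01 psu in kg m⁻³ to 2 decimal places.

T − T₀ = +8.9 K, S − S₀ = +0.50 psu.
Bracket = 1 − α·(+8.9) + β·(+0.50) = 1 + (-1.311 × 10⁻³) = 0.9986890.
ρ = 1026 × 0.9986890 = 1024.65 kg m⁻³.

1024.65 kg m⁻³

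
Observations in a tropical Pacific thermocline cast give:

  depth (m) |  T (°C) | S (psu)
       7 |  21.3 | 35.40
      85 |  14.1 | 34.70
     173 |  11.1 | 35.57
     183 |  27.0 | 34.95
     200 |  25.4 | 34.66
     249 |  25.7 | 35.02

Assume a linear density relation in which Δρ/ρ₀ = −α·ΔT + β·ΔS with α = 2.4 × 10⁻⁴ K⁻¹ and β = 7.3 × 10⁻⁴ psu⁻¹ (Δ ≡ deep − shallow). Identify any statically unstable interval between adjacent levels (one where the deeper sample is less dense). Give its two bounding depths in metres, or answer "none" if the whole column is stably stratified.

Evaluate Δρ/ρ₀ = −αΔT + βΔS across each adjacent pair:
  7–85 m: −αΔT+βΔS = −(2.4 × 10⁻⁴)(-7.2)+(7.3 × 10⁻⁴)(-0.70) = 1.2 × 10⁻³ → stable
  85–173 m: −αΔT+βΔS = −(2.4 × 10⁻⁴)(-3.0)+(7.3 × 10⁻⁴)(+0.87) = 1.4 × 10⁻³ → stable
  173–183 m: −αΔT+βΔS = −(2.4 × 10⁻⁴)(+15.9)+(7.3 × 10⁻⁴)(-0.62) = -4.3 × 10⁻³ → UNSTABLE
  183–200 m: −αΔT+βΔS = −(2.4 × 10⁻⁴)(-1.6)+(7.3 × 10⁻⁴)(-0.29) = 1.7 × 10⁻⁴ → stable
  200–249 m: −αΔT+βΔS = −(2.4 × 10⁻⁴)(+0.3)+(7.3 × 10⁻⁴)(+0.36) = 1.9 × 10⁻⁴ → stable
The 173–183 m interval has Δρ < 0: lighter water underlies denser water.

173–183 m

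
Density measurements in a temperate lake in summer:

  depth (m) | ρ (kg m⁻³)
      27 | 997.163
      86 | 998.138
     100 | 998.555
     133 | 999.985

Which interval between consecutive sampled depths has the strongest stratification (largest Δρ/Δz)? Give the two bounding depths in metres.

100–133 m

Compute the density gradient over each adjacent pair:
  27–86 m: Δρ/Δz = 0.975/59 = 0.017 kg m⁻⁴
  86–100 m: Δρ/Δz = 0.417/14 = 0.030 kg m⁻⁴
  100–133 m: Δρ/Δz = 1.430/33 = 0.043 kg m⁻⁴
The largest gradient is in the 100–133 m interval — the pycnocline.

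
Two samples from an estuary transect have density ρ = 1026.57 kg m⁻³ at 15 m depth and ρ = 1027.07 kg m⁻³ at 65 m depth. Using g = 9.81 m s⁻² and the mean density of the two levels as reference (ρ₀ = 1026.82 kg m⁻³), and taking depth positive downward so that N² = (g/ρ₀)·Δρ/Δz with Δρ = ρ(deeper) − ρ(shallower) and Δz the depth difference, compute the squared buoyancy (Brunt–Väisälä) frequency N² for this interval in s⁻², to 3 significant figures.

9.55 × 10⁻⁵ s⁻²

Δρ = 1027.07 − 1026.57 = 0.50 kg m⁻³ over Δz = 65 − 15 = 50 m.
N² = (9.81/1026.82) × (0.50/50) = 9.5538 × 10⁻⁵ s⁻² ≈ 9.55 × 10⁻⁵ s⁻².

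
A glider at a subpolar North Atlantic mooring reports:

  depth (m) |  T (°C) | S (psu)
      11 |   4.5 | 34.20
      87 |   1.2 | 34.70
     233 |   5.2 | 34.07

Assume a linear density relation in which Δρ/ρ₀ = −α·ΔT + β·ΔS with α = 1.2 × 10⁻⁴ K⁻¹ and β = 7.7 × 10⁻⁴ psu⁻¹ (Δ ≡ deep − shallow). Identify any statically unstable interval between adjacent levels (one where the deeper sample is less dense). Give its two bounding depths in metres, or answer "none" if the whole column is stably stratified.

87–233 m

Evaluate Δρ/ρ₀ = −αΔT + βΔS across each adjacent pair:
  11–87 m: −αΔT+βΔS = −(1.2 × 10⁻⁴)(-3.3)+(7.7 × 10⁻⁴)(+0.50) = 7.8 × 10⁻⁴ → stable
  87–233 m: −αΔT+βΔS = −(1.2 × 10⁻⁴)(+4.0)+(7.7 × 10⁻⁴)(-0.63) = -9.7 × 10⁻⁴ → UNSTABLE
The 87–233 m interval has Δρ < 0: lighter water underlies denser water.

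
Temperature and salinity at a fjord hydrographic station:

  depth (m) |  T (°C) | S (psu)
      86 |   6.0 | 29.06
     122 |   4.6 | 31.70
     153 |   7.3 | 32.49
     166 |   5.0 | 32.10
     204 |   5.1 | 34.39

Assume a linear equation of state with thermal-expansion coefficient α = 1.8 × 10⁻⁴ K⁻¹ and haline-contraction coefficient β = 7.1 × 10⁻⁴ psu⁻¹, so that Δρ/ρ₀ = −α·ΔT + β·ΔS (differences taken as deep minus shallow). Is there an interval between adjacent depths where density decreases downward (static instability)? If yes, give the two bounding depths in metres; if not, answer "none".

none

Evaluate Δρ/ρ₀ = −αΔT + βΔS across each adjacent pair:
  86–122 m: −αΔT+βΔS = −(1.8 × 10⁻⁴)(-1.4)+(7.1 × 10⁻⁴)(+2.64) = 2.1 × 10⁻³ → stable
  122–153 m: −αΔT+βΔS = −(1.8 × 10⁻⁴)(+2.7)+(7.1 × 10⁻⁴)(+0.79) = 7.5 × 10⁻⁵ → stable
  153–166 m: −αΔT+βΔS = −(1.8 × 10⁻⁴)(-2.3)+(7.1 × 10⁻⁴)(-0.39) = 1.4 × 10⁻⁴ → stable
  166–204 m: −αΔT+βΔS = −(1.8 × 10⁻⁴)(+0.1)+(7.1 × 10⁻⁴)(+2.29) = 1.6 × 10⁻³ → stable
Every interval has Δρ > 0: the column is stably stratified throughout.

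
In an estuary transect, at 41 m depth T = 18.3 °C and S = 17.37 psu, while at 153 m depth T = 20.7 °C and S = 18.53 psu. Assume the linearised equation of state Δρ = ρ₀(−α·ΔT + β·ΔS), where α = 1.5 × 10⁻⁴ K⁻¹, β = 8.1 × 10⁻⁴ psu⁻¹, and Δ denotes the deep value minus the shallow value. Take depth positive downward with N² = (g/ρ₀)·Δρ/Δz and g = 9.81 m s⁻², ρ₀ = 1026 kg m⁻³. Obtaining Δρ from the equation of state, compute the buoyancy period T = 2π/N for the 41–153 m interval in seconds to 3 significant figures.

ΔT = +2.4 K, ΔS = +1.16 psu (deep − shallow).
Δρ/ρ₀ = −αΔT + βΔS = -3.60 × 10⁻⁴ + 9.396 × 10⁻⁴ = 5.796 × 10⁻⁴, so Δρ ≈ 0.5947 kg m⁻³.
N² = (g/ρ₀)·Δρ/Δz = g·(Δρ/ρ₀)/Δz = 9.81 × 5.796 × 10⁻⁴ / 112 = 5.0767 × 10⁻⁵ s⁻².
N = √(5.0767 × 10⁻⁵) = 7.1251 × 10⁻³ rad s⁻¹ → T = 2π/N = 881.84 s ≈ 882 s.

882 s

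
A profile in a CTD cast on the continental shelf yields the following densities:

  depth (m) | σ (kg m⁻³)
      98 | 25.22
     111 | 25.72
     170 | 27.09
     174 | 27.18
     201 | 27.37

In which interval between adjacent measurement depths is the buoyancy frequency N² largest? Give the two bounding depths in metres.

Compute the density gradient over each adjacent pair:
  98–111 m: Δρ/Δz = 0.50/13 = 0.038 kg m⁻⁴
  111–170 m: Δρ/Δz = 1.37/59 = 0.023 kg m⁻⁴
  170–174 m: Δρ/Δz = 0.09/4 = 0.022 kg m⁻⁴
  174–201 m: Δρ/Δz = 0.19/27 = 7.0 × 10⁻³ kg m⁻⁴
The largest gradient is in the 98–111 m interval — the pycnocline.

98–111 m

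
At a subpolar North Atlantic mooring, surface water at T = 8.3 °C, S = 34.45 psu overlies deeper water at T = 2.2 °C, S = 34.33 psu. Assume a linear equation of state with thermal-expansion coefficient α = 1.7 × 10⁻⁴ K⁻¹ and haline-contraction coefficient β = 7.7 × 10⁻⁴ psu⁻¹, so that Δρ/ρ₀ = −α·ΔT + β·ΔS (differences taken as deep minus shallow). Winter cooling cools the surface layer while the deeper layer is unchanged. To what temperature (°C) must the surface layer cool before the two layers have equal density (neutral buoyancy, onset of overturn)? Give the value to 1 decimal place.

Neutral buoyancy requires Δρ = 0, i.e. −α(T_deep − T_surf′) + β(S_deep − S_surf) = 0.
T_surf′ = T_deep − (β/α)·ΔS = 2.2 − (7.7 × 10⁻⁴/1.7 × 10⁻⁴)·(-0.12) = 2.744 °C.
Cooling required: 8.3 − (2.744) = 5.556 °C.

2.7 °C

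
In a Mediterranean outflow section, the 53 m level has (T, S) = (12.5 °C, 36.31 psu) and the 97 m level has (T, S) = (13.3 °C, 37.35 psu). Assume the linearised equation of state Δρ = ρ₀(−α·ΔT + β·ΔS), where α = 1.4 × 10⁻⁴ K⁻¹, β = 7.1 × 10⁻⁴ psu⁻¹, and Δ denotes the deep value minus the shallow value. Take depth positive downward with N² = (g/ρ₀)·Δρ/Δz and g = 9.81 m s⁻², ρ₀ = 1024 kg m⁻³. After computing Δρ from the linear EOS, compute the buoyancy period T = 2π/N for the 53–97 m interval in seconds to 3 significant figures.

532 s

ΔT = +0.8 K, ΔS = +1.04 psu (deep − shallow).
Δρ/ρ₀ = −αΔT + βΔS = -1.12 × 10⁻⁴ + 7.384 × 10⁻⁴ = 6.264 × 10⁻⁴, so Δρ ≈ 0.6414 kg m⁻³.
N² = (g/ρ₀)·Δρ/Δz = g·(Δρ/ρ₀)/Δz = 9.81 × 6.264 × 10⁻⁴ / 44 = 1.3966 × 10⁻⁴ s⁻².
N = √(1.3966 × 10⁻⁴) = 0.011818 rad s⁻¹ → T = 2π/N = 531.66 s ≈ 532 s.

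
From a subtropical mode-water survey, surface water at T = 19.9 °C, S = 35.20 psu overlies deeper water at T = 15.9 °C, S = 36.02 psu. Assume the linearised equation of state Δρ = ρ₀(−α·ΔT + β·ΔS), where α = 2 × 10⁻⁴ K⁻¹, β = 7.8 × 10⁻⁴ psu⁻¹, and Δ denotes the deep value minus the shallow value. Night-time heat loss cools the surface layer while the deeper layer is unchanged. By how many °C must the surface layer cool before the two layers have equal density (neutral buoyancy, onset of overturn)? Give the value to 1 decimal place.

7.2 °C

Neutral buoyancy requires Δρ = 0, i.e. −α(T_deep − T_surf′) + β(S_deep − S_surf) = 0.
T_surf′ = T_deep − (β/α)·ΔS = 15.9 − (7.8 × 10⁻⁴/2 × 10⁻⁴)·(+0.82) = 12.702 °C.
Cooling required: 19.9 − (12.702) = 7.198 °C.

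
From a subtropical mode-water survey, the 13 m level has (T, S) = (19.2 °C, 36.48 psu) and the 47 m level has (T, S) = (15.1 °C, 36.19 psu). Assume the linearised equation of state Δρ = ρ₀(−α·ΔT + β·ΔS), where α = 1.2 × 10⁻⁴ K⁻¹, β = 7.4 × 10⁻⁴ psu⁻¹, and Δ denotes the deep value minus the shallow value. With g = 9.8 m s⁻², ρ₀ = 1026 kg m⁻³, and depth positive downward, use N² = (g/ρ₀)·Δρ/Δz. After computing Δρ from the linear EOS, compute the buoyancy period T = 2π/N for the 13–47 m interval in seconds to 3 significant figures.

ΔT = -4.1 K, ΔS = -0.29 psu (deep − shallow).
Δρ/ρ₀ = −αΔT + βΔS = 4.92 × 10⁻⁴ − 2.146 × 10⁻⁴ = 2.774 × 10⁻⁴, so Δρ ≈ 0.2846 kg m⁻³.
N² = (g/ρ₀)·Δρ/Δz = g·(Δρ/ρ₀)/Δz = 9.8 × 2.774 × 10⁻⁴ / 34 = 7.9956 × 10⁻⁵ s⁻².
N = √(7.9956 × 10⁻⁵) = 8.9418 × 10⁻³ rad s⁻¹ → T = 2π/N = 702.68 s ≈ 703 s.

703 s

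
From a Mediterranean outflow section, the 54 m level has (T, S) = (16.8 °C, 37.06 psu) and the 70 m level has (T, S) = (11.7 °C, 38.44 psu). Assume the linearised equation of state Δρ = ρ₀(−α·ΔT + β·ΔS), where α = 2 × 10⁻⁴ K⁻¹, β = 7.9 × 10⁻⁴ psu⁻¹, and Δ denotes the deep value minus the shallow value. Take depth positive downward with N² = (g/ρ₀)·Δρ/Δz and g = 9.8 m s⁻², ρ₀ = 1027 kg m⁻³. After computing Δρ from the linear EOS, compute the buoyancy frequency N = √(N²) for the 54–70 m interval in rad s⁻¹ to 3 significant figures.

ΔT = -5.1 K, ΔS = +1.38 psu (deep − shallow).
Δρ/ρ₀ = −αΔT + βΔS = 1.02 × 10⁻³ + 1.0902 × 10⁻³ = 2.1102 × 10⁻³, so Δρ ≈ 2.167 kg m⁻³.
N² = (g/ρ₀)·Δρ/Δz = g·(Δρ/ρ₀)/Δz = 9.8 × 2.1102 × 10⁻³ / 16 = 1.2925 × 10⁻³ s⁻².
N = √(1.2925 × 10⁻³) = 0.035951 rad s⁻¹ ≈ 0.0360 rad s⁻¹.

0.0360 rad s⁻¹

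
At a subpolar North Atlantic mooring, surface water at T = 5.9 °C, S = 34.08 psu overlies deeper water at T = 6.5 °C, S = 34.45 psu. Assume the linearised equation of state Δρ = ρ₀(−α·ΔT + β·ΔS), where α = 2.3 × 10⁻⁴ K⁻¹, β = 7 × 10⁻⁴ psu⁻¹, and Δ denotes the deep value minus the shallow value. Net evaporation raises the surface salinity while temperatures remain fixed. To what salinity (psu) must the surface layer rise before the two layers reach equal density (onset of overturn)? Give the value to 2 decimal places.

Neutral buoyancy requires −α(T_deep − T_surf) + β(S_deep − S_surf′) = 0.
S_surf′ = S_deep − (α/β)·ΔT = 34.45 − (2.3 × 10⁻⁴/7 × 10⁻⁴)·(+0.6) = 34.2529 psu.
Increase required: 34.2529 − 34.08 = 0.1729 psu.

34.25 psu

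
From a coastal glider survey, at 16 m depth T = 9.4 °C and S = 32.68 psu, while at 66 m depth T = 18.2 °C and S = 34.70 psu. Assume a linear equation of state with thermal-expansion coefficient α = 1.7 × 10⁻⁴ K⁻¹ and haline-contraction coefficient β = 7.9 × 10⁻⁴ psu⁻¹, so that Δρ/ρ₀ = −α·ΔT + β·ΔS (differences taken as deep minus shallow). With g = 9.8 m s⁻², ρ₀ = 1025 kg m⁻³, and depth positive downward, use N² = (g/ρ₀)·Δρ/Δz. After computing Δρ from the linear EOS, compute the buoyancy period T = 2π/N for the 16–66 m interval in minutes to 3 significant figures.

ΔT = +8.8 K, ΔS = +2.02 psu (deep − shallow).
Δρ/ρ₀ = −αΔT + βΔS = -1.496 × 10⁻³ + 1.5958 × 10⁻³ = 9.98 × 10⁻⁵, so Δρ ≈ 0.1023 kg m⁻³.
N² = (g/ρ₀)·Δρ/Δz = g·(Δρ/ρ₀)/Δz = 9.8 × 9.98 × 10⁻⁵ / 50 = 1.9561 × 10⁻⁵ s⁻².
N = √(1.9561 × 10⁻⁵) = 4.4228 × 10⁻³ rad s⁻¹ → T = 2π/N = 1.4206 × 10³ s = 23.677 min ≈ 23.7 min.

23.7 min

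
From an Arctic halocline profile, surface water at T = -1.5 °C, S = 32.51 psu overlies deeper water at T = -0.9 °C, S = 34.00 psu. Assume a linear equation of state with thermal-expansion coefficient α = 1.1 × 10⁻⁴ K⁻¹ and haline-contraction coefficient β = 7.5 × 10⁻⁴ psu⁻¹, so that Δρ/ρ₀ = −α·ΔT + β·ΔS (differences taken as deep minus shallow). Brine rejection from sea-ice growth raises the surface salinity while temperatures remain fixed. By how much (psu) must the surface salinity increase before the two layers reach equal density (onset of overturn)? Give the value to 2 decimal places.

Neutral buoyancy requires −α(T_deep − T_surf) + β(S_deep − S_surf′) = 0.
S_surf′ = S_deep − (α/β)·ΔT = 34.00 − (1.1 × 10⁻⁴/7.5 × 10⁻⁴)·(+0.6) = 33.9120 psu.
Increase required: 33.9120 − 32.51 = 1.4020 psu.

1.40 psu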